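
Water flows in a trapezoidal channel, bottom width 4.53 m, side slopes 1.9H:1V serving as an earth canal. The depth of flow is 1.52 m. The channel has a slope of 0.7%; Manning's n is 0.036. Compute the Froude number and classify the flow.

subcritical

With bottom width b = 4.53 m and side slope z = 1.9: A = (b + zy)y = (4.53 + 1.9×1.52)×1.52 = 11.28 m²; P = b + 2y√(1+z²) = 4.53 + 2×1.52×2.147 = 11.06 m.
Hydraulic radius R = A/P = 11.28/11.06 = 1.02 m.
V = (1/n) R^(2/3) √S = (1/0.036) × 1.02^(2/3) × √0.007 = 2.355 m/s. Hydraulic depth D_h = A/T = 11.28/10.31 = 1.094 m.
Froude number Fr = V/√(g·D_h) = 2.355/√(9.81×1.094) = 0.719, which is less than 1, so the flow is subcritical.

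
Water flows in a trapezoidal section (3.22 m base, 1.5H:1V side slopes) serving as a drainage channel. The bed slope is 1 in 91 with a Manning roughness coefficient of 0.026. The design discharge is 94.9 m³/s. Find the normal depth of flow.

Manning's equation rearranged: A R^(2/3) = nQ / (1·√S) = 0.026 × 94.9 / (√0.01099) = 23.54.
Trying y = 2.3 m: A R^(2/3) = 18.58 — short.
Trying y = 3.04 m: A R^(2/3) = 33.26 — over.
Trying y = 2.58 m: A R^(2/3) = 23.55 — ≈ 23.54.

y_n = 2.58 m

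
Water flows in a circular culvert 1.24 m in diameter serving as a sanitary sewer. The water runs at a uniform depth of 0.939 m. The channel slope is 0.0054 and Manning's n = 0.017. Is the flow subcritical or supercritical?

subcritical

For a circular section of diameter D = 1.24 m at depth y = 0.939 m, the central angle is θ = 2 arccos(1 − 2y/D) = 4.222 rad. Then A = (D²/8)(θ − sin θ) = 0.9812 m² and P = Dθ/2 = 2.618 m.
Hydraulic radius R = A/P = 0.9812/2.618 = 0.3748 m.
V = (1/n) R^(2/3) √S = (1/0.017) × 0.3748^(2/3) × √0.0054 = 2.247 m/s. Hydraulic depth D_h = A/T = 0.9812/1.063 = 0.9228 m.
Froude number Fr = V/√(g·D_h) = 2.247/√(9.81×0.9228) = 0.747, which is less than 1, so the flow is subcritical.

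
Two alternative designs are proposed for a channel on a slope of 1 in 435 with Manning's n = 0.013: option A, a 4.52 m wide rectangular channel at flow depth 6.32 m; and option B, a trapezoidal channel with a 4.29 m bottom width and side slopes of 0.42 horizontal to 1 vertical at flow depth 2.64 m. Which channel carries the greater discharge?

Channel A: Flow area A = b·y = 4.52 × 6.32 = 28.57 m². Wetted perimeter P = b + 2y = 4.52 + 2×6.32 = 17.16 m. Hydraulic radius R = A/P = 28.57/17.16 = 1.665 m. Q_A = (1/0.013)·28.57·1.665^(2/3)·√0.002299 = 148 m³/s.
Channel B: With bottom width b = 4.29 m and side slope z = 0.42: A = (b + zy)y = (4.29 + 0.42×2.64)×2.64 = 14.25 m²; P = b + 2y√(1+z²) = 4.29 + 2×2.64×1.085 = 10.02 m. Hydraulic radius R = A/P = 14.25/10.02 = 1.423 m. Q_B = (1/0.013)·14.25·1.423^(2/3)·√0.002299 = 66.5 m³/s.
Q_A = 148 m³/s vs Q_B = 66.5 m³/s, so channel A carries more.

channel A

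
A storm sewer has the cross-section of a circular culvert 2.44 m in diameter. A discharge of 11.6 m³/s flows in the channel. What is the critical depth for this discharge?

At critical depth, Q² T / (g A³) = 1, i.e. A³/T = Q²/g = 11.6²/9.81 = 13.72.
At y = 1.12 m: A³/T = 3.777 — low.
At y = 2 m: A³/T = 36.79 — high.
At y = 1.57 m: A³/T = 13.76 — matches.

y_c = 1.57 m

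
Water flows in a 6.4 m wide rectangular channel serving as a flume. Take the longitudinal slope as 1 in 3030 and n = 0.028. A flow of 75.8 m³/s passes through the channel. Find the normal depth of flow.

Manning's equation rearranged: A R^(2/3) = nQ / (1·√S) = 0.028 × 75.8 / (√0.00033) = 116.8.
At y = 11.6 m: A R^(2/3) = 137 — over.
At y = 10.1 m: A R^(2/3) = 116.8 — ≈ 116.8.

y_n = 10.1 m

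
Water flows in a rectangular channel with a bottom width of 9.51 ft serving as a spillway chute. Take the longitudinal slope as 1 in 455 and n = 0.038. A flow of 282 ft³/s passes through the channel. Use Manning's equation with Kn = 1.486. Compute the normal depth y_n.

Manning's equation rearranged: A R^(2/3) = nQ / (1.486·√S) = 0.038 × 282 / (1.486 × √0.002198) = 153.8.
Try y = 5.81 ft: A R^(2/3) = 104.9 — low.
Try y = 7.84 ft: A R^(2/3) = 153.7 — close enough.

y_n = 7.84 ft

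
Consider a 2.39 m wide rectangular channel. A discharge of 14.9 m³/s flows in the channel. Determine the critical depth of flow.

For a rectangular channel, critical depth y_c = (q²/g)^(1/3) where q = Q/b = 14.9/2.39 = 6.234 m²/s.
So y_c = (6.234²/9.81)^(1/3) = 1.58 m.

y_c = 1.58 m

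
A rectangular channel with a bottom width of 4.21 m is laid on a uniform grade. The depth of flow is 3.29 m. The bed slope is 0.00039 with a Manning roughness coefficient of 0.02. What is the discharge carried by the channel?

Q = 16.2 m³/s

Flow area A = b·y = 4.21 × 3.29 = 13.85 m². Wetted perimeter P = b + 2y = 4.21 + 2×3.29 = 10.79 m.
Hydraulic radius R = A/P = 13.85/10.79 = 1.284 m.
Manning's equation: Q = (1/n) A R^(2/3) S^(1/2) = (1/0.02) × 13.85 × 1.284^(2/3) × 0.00039^(1/2) = 16.2 m³/s.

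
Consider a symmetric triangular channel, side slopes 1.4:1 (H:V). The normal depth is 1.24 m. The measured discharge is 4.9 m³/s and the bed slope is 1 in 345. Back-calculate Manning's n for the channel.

n = 0.015

For a triangular section with side slope z = 1.4: A = zy² = 1.4×1.24² = 2.153 m²; P = 2y√(1+z²) = 2×1.24×1.72 = 4.267 m.
Hydraulic radius R = A/P = 2.153/4.267 = 0.5045 m.
Rearranging Manning's equation: n = (1/Q) A R^(2/3) S^(1/2) = (1/4.9) × 2.153 × 0.5045^(2/3) × √0.002899 = 0.015.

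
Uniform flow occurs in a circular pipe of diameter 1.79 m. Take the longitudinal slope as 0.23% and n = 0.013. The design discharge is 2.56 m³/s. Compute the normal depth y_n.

Manning's equation rearranged: A R^(2/3) = nQ / (1·√S) = 0.013 × 2.56 / (√0.0023) = 0.6939.
Try y = 1.04 m: A R^(2/3) = 0.9411 — high.
Try y = 0.723 m: A R^(2/3) = 0.505 — low.
Try y = 0.865 m: A R^(2/3) = 0.6945 — ≈ 0.6939.

y_n = 0.865 m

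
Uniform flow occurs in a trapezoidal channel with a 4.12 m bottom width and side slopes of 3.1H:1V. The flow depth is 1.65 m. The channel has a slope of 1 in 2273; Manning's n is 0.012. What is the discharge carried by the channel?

With bottom width b = 4.12 m and side slope z = 3.1: A = (b + zy)y = (4.12 + 3.1×1.65)×1.65 = 15.24 m²; P = b + 2y√(1+z²) = 4.12 + 2×1.65×3.257 = 14.87 m.
Hydraulic radius R = A/P = 15.24/14.87 = 1.025 m.
Manning's equation: Q = (1/n) A R^(2/3) S^(1/2) = (1/0.012) × 15.24 × 1.025^(2/3) × 0.0004399^(1/2) = 27.1 m³/s.

Q = 27.1 m³/s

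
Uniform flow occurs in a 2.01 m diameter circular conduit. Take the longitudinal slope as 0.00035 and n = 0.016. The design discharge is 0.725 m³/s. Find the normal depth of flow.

y_n = 0.767 m

Manning's equation rearranged: A R^(2/3) = nQ / (1·√S) = 0.016 × 0.725 / (√0.00035) = 0.62.
At y = 0.632 m: A R^(2/3) = 0.43 — short.
At y = 0.973 m: A R^(2/3) = 0.9488 — over.
At y = 0.767 m: A R^(2/3) = 0.6197 — close enough.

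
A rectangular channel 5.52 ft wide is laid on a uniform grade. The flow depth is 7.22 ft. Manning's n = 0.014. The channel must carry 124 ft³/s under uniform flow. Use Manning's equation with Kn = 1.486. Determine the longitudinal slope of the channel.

S = 0.000342

Flow area A = b·y = 5.52 × 7.22 = 39.85 ft². Wetted perimeter P = b + 2y = 5.52 + 2×7.22 = 19.96 ft.
Hydraulic radius R = A/P = 39.85/19.96 = 1.997 ft.
From Manning's equation, S = [nQ / (1.486 A R^(2/3))]² = [0.014 × 124 / (1.486 × 39.85 × 1.997^(2/3))]² = 0.000342.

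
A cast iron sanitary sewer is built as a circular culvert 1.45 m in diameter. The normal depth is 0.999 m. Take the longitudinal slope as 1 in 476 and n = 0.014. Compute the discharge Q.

For a circular section of diameter D = 1.45 m at depth y = 0.999 m, the central angle is θ = 2 arccos(1 − 2y/D) = 3.917 rad. Then A = (D²/8)(θ − sin θ) = 1.213 m² and P = Dθ/2 = 2.84 m.
Hydraulic radius R = A/P = 1.213/2.84 = 0.4273 m.
Manning's equation: Q = (1/n) A R^(2/3) S^(1/2) = (1/0.014) × 1.213 × 0.4273^(2/3) × 0.002101^(1/2) = 2.25 m³/s.

Q = 2.25 m³/s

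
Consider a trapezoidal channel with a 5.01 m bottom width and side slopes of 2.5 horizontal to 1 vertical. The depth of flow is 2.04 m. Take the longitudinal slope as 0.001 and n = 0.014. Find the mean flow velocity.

V = 2.68 m/s

With bottom width b = 5.01 m and side slope z = 2.5: A = (b + zy)y = (5.01 + 2.5×2.04)×2.04 = 20.62 m²; P = b + 2y√(1+z²) = 5.01 + 2×2.04×2.693 = 16 m.
Hydraulic radius R = A/P = 20.62/16 = 1.289 m.
From Manning's equation, V = (1/n) R^(2/3) S^(1/2) = (1/0.014) × 1.289^(2/3) × 0.001^(1/2) = 2.68 m/s.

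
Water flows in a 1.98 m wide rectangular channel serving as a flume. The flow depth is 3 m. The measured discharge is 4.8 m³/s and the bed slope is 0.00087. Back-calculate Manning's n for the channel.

n = 0.03

Flow area A = b·y = 1.98 × 3 = 5.94 m². Wetted perimeter P = b + 2y = 1.98 + 2×3 = 7.98 m.
Hydraulic radius R = A/P = 5.94/7.98 = 0.7444 m.
Rearranging Manning's equation: n = (1/Q) A R^(2/3) S^(1/2) = (1/4.8) × 5.94 × 0.7444^(2/3) × √0.00087 = 0.03.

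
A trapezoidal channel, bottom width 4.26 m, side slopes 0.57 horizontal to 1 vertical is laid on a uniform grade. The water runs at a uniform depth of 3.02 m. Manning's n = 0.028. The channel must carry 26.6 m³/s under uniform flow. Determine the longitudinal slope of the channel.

With bottom width b = 4.26 m and side slope z = 0.57: A = (b + zy)y = (4.26 + 0.57×3.02)×3.02 = 18.06 m²; P = b + 2y√(1+z²) = 4.26 + 2×3.02×1.151 = 11.21 m.
Hydraulic radius R = A/P = 18.06/11.21 = 1.611 m.
From Manning's equation, S = [nQ / (1 A R^(2/3))]² = [0.028 × 26.6 / (1 × 18.06 × 1.611^(2/3))]² = 0.0009.

S = 0.0009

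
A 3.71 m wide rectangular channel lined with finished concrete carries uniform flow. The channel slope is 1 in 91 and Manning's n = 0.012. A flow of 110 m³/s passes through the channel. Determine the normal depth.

Manning's equation rearranged: A R^(2/3) = nQ / (1·√S) = 0.012 × 110 / (√0.01099) = 12.59.
Trying y = 2.15 m: A R^(2/3) = 7.954 — short.
Trying y = 3.8 m: A R^(2/3) = 16.33 — over.
Trying y = 3.08 m: A R^(2/3) = 12.6 — ≈ 12.59.

y_n = 3.08 m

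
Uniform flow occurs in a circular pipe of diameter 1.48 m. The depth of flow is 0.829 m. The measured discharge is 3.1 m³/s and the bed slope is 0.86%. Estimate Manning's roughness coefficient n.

For a circular section of diameter D = 1.48 m at depth y = 0.829 m, the central angle is θ = 2 arccos(1 − 2y/D) = 3.383 rad. Then A = (D²/8)(θ − sin θ) = 0.9916 m² and P = Dθ/2 = 2.503 m.
Hydraulic radius R = A/P = 0.9916/2.503 = 0.3961 m.
Rearranging Manning's equation: n = (1/Q) A R^(2/3) S^(1/2) = (1/3.1) × 0.9916 × 0.3961^(2/3) × √0.0086 = 0.016.

n = 0.016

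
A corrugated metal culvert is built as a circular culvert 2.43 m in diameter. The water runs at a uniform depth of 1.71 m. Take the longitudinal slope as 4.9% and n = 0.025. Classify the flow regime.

For a circular section of diameter D = 2.43 m at depth y = 1.71 m, the central angle is θ = 2 arccos(1 − 2y/D) = 3.981 rad. Then A = (D²/8)(θ − sin θ) = 3.488 m² and P = Dθ/2 = 4.837 m.
Hydraulic radius R = A/P = 3.488/4.837 = 0.7211 m.
V = (1/n) R^(2/3) √S = (1/0.025) × 0.7211^(2/3) × √0.049 = 7.12 m/s. Hydraulic depth D_h = A/T = 3.488/2.219 = 1.572 m.
Froude number Fr = V/√(g·D_h) = 7.12/√(9.81×1.572) = 1.81, which is greater than 1, so the flow is supercritical.

supercritical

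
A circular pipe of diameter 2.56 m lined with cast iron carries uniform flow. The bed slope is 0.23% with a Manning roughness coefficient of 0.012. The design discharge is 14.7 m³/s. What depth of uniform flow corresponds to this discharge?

Manning's equation rearranged: A R^(2/3) = nQ / (1·√S) = 0.012 × 14.7 / (√0.0023) = 3.678.
Trying y = 1.48 m: A R^(2/3) = 2.424 — short.
Trying y = 2.38 m: A R^(2/3) = 4.11 — over.
Trying y = 2.02 m: A R^(2/3) = 3.685 — matches.

y_n = 2.02 m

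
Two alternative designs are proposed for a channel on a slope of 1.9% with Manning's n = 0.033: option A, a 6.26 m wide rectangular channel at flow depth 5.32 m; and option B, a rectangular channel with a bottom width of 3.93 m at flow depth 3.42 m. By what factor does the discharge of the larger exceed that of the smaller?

3.36

Channel A: Flow area A = b·y = 6.26 × 5.32 = 33.3 m². Wetted perimeter P = b + 2y = 6.26 + 2×5.32 = 16.9 m. Hydraulic radius R = A/P = 33.3/16.9 = 1.971 m. Q_A = (1/0.033)·33.3·1.971^(2/3)·√0.019 = 218.6 m³/s.
Channel B: Flow area A = b·y = 3.93 × 3.42 = 13.44 m². Wetted perimeter P = b + 2y = 3.93 + 2×3.42 = 10.77 m. Hydraulic radius R = A/P = 13.44/10.77 = 1.248 m. Q_B = (1/0.033)·13.44·1.248^(2/3)·√0.019 = 65.08 m³/s.
The larger discharge is 218.6 m³/s and the smaller is 65.08 m³/s; the ratio is 3.36.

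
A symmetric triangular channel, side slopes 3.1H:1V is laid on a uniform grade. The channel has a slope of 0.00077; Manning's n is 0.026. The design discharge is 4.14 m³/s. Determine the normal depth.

y_n = 1.31 m

Manning's equation rearranged: A R^(2/3) = nQ / (1·√S) = 0.026 × 4.14 / (√0.00077) = 3.879.
Trying y = 0.98 m: A R^(2/3) = 1.79 — too small.
Trying y = 1.66 m: A R^(2/3) = 7.3 — too large.
Trying y = 1.31 m: A R^(2/3) = 3.882 — matches.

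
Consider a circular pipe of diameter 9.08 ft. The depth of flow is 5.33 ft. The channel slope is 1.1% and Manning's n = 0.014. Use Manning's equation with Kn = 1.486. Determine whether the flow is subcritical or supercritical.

supercritical

For a circular section of diameter D = 9.08 ft at depth y = 5.33 ft, the central angle is θ = 2 arccos(1 − 2y/D) = 3.491 rad. Then A = (D²/8)(θ − sin θ) = 39.51 ft² and P = Dθ/2 = 15.85 ft.
Hydraulic radius R = A/P = 39.51/15.85 = 2.493 ft.
V = (1.486/n) R^(2/3) √S = (1.486/0.014) × 2.493^(2/3) × √0.011 = 20.47 ft/s. Hydraulic depth D_h = A/T = 39.51/8.941 = 4.419 ft.
Froude number Fr = V/√(g·D_h) = 20.47/√(32.2×4.419) = 1.72, which is greater than 1, so the flow is supercritical.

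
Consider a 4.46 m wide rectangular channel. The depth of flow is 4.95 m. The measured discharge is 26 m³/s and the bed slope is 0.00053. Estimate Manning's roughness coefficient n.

Flow area A = b·y = 4.46 × 4.95 = 22.08 m². Wetted perimeter P = b + 2y = 4.46 + 2×4.95 = 14.36 m.
Hydraulic radius R = A/P = 22.08/14.36 = 1.537 m.
Rearranging Manning's equation: n = (1/Q) A R^(2/3) S^(1/2) = (1/26) × 22.08 × 1.537^(2/3) × √0.00053 = 0.026.

n = 0.026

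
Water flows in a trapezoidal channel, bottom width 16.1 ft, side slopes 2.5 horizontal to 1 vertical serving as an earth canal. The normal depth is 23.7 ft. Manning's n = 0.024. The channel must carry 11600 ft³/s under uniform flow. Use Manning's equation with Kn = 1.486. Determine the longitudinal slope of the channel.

With bottom width b = 16.1 ft and side slope z = 2.5: A = (b + zy)y = (16.1 + 2.5×23.7)×23.7 = 1786 ft²; P = b + 2y√(1+z²) = 16.1 + 2×23.7×2.693 = 143.7 ft.
Hydraulic radius R = A/P = 1786/143.7 = 12.42 ft.
From Manning's equation, S = [nQ / (1.486 A R^(2/3))]² = [0.024 × 11600 / (1.486 × 1786 × 12.42^(2/3))]² = 0.000382.

S = 0.000382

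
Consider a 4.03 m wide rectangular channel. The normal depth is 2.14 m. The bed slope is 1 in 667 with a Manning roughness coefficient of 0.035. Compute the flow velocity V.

Flow area A = b·y = 4.03 × 2.14 = 8.624 m². Wetted perimeter P = b + 2y = 4.03 + 2×2.14 = 8.31 m.
Hydraulic radius R = A/P = 8.624/8.31 = 1.038 m.
From Manning's equation, V = (1/n) R^(2/3) S^(1/2) = (1/0.035) × 1.038^(2/3) × 0.001499^(1/2) = 1.13 m/s.

V = 1.13 m/s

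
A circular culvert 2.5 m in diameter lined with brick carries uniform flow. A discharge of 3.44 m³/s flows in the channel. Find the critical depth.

y_c = 0.826 m

At critical depth, Q² T / (g A³) = 1, i.e. A³/T = Q²/g = 3.44²/9.81 = 1.206.
At y = 0.982 m: A³/T = 2.347 — too large.
At y = 0.826 m: A³/T = 1.205 — matches.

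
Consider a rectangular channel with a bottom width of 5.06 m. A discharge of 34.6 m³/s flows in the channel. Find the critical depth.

y_c = 1.68 m

For a rectangular channel, critical depth y_c = (q²/g)^(1/3) where q = Q/b = 34.6/5.06 = 6.838 m²/s.
So y_c = (6.838²/9.81)^(1/3) = 1.68 m.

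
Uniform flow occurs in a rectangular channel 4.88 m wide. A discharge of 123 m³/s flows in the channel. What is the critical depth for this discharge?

y_c = 4.02 m

For a rectangular channel, critical depth y_c = (q²/g)^(1/3) where q = Q/b = 123/4.88 = 25.2 m²/s.
So y_c = (25.2²/9.81)^(1/3) = 4.02 m.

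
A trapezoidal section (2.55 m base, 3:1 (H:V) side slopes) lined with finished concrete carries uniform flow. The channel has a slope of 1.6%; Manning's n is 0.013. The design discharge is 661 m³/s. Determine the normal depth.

y_n = 3.48 m

Manning's equation rearranged: A R^(2/3) = nQ / (1·√S) = 0.013 × 661 / (√0.016) = 67.93.
Try y = 4.19 m: A R^(2/3) = 106.5 — high.
Try y = 2.41 m: A R^(2/3) = 28.43 — low.
Try y = 3.48 m: A R^(2/3) = 67.89 — matches.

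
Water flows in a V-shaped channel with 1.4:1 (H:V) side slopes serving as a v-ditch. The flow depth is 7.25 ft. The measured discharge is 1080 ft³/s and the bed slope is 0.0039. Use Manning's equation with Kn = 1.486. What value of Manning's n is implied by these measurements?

For a triangular section with side slope z = 1.4: A = zy² = 1.4×7.25² = 73.59 ft²; P = 2y√(1+z²) = 2×7.25×1.72 = 24.95 ft.
Hydraulic radius R = A/P = 73.59/24.95 = 2.95 ft.
Rearranging Manning's equation: n = (1.486/Q) A R^(2/3) S^(1/2) = (1.486/1080) × 73.59 × 2.95^(2/3) × √0.0039 = 0.013.

n = 0.013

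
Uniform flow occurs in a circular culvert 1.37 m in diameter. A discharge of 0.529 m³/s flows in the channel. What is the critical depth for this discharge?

At critical depth, Q² T / (g A³) = 1, i.e. A³/T = Q²/g = 0.529²/9.81 = 0.02853.
At y = 0.282 m: A³/T = 0.009442 — low.
At y = 0.468 m: A³/T = 0.06773 — high.
At y = 0.374 m: A³/T = 0.02841 — close enough.

y_c = 0.374 m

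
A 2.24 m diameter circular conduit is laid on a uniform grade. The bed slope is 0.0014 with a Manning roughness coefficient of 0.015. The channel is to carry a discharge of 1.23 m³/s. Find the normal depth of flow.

Manning's equation rearranged: A R^(2/3) = nQ / (1·√S) = 0.015 × 1.23 / (√0.0014) = 0.4931.
Trying y = 0.571 m: A R^(2/3) = 0.3812 — too small.
Trying y = 0.746 m: A R^(2/3) = 0.6408 — too large.
Trying y = 0.651 m: A R^(2/3) = 0.493 — ≈ 0.4931.

y_n = 0.651 m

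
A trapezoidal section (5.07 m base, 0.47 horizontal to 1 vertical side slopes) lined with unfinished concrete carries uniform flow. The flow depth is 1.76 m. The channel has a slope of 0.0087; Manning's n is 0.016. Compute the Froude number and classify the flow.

With bottom width b = 5.07 m and side slope z = 0.47: A = (b + zy)y = (5.07 + 0.47×1.76)×1.76 = 10.38 m²; P = b + 2y√(1+z²) = 5.07 + 2×1.76×1.105 = 8.959 m.
Hydraulic radius R = A/P = 10.38/8.959 = 1.158 m.
V = (1/n) R^(2/3) √S = (1/0.016) × 1.158^(2/3) × √0.0087 = 6.43 m/s. Hydraulic depth D_h = A/T = 10.38/6.724 = 1.543 m.
Froude number Fr = V/√(g·D_h) = 6.43/√(9.81×1.543) = 1.65, which is greater than 1, so the flow is supercritical.

supercritical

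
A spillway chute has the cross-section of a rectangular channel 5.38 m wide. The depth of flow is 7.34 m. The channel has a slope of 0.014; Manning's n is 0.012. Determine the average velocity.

Flow area A = b·y = 5.38 × 7.34 = 39.49 m². Wetted perimeter P = b + 2y = 5.38 + 2×7.34 = 20.06 m.
Hydraulic radius R = A/P = 39.49/20.06 = 1.969 m.
From Manning's equation, V = (1/n) R^(2/3) S^(1/2) = (1/0.012) × 1.969^(2/3) × 0.014^(1/2) = 15.5 m/s.

V = 15.5 m/s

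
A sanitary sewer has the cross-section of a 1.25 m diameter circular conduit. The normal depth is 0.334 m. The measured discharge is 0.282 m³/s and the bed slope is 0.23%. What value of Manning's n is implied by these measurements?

For a circular section of diameter D = 1.25 m at depth y = 0.334 m, the central angle is θ = 2 arccos(1 − 2y/D) = 2.173 rad. Then A = (D²/8)(θ − sin θ) = 0.2634 m² and P = Dθ/2 = 1.358 m.
Hydraulic radius R = A/P = 0.2634/1.358 = 0.194 m.
Rearranging Manning's equation: n = (1/Q) A R^(2/3) S^(1/2) = (1/0.282) × 0.2634 × 0.194^(2/3) × √0.0023 = 0.015.

n = 0.015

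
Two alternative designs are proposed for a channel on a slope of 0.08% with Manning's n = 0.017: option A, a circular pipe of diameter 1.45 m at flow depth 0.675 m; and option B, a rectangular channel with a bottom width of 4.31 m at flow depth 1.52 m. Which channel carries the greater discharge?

Channel A: For a circular section of diameter D = 1.45 m at depth y = 0.675 m, the central angle is θ = 2 arccos(1 − 2y/D) = 3.004 rad. Then A = (D²/8)(θ − sin θ) = 0.7532 m² and P = Dθ/2 = 2.178 m. Hydraulic radius R = A/P = 0.7532/2.178 = 0.3459 m. Q_A = (1/0.017)·0.7532·0.3459^(2/3)·√0.0008 = 0.6175 m³/s.
Channel B: Flow area A = b·y = 4.31 × 1.52 = 6.551 m². Wetted perimeter P = b + 2y = 4.31 + 2×1.52 = 7.35 m. Hydraulic radius R = A/P = 6.551/7.35 = 0.8913 m. Q_B = (1/0.017)·6.551·0.8913^(2/3)·√0.0008 = 10.09 m³/s.
Q_A = 0.6175 m³/s vs Q_B = 10.09 m³/s, so channel B carries more.

channel B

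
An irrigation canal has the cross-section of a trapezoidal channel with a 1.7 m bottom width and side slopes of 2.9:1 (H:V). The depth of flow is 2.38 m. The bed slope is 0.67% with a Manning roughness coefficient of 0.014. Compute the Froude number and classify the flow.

With bottom width b = 1.7 m and side slope z = 2.9: A = (b + zy)y = (1.7 + 2.9×2.38)×2.38 = 20.47 m²; P = b + 2y√(1+z²) = 1.7 + 2×2.38×3.068 = 16.3 m.
Hydraulic radius R = A/P = 20.47/16.3 = 1.256 m.
V = (1/n) R^(2/3) √S = (1/0.014) × 1.256^(2/3) × √0.0067 = 6.806 m/s. Hydraulic depth D_h = A/T = 20.47/15.5 = 1.32 m.
Froude number Fr = V/√(g·D_h) = 6.806/√(9.81×1.32) = 1.89, which is greater than 1, so the flow is supercritical.

supercritical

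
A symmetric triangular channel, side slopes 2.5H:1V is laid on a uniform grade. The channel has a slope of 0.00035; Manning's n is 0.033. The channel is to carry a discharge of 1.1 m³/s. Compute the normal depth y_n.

y_n = 1.1 m

Manning's equation rearranged: A R^(2/3) = nQ / (1·√S) = 0.033 × 1.1 / (√0.00035) = 1.94.
At y = 1.33 m: A R^(2/3) = 3.207 — over.
At y = 0.959 m: A R^(2/3) = 1.341 — short.
At y = 1.1 m: A R^(2/3) = 1.933 — matches.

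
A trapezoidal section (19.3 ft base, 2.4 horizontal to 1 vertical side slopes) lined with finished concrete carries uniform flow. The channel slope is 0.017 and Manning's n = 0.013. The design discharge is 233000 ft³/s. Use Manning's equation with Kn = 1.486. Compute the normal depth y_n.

Manning's equation rearranged: A R^(2/3) = nQ / (1.486·√S) = 0.013 × 233000 / (1.486 × √0.017) = 15630.
At y = 21.8 ft: A R^(2/3) = 8078 — too small.
At y = 32.4 ft: A R^(2/3) = 20580 — too large.
At y = 28.9 ft: A R^(2/3) = 15660 — matches.

y_n = 28.9 ft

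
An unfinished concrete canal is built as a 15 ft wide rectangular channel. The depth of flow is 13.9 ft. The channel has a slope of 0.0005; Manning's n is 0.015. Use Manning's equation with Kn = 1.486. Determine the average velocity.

Flow area A = b·y = 15 × 13.9 = 208.5 ft². Wetted perimeter P = b + 2y = 15 + 2×13.9 = 42.8 ft.
Hydraulic radius R = A/P = 208.5/42.8 = 4.871 ft.
From Manning's equation, V = (1.486/n) R^(2/3) S^(1/2) = (1.486/0.015) × 4.871^(2/3) × 0.0005^(1/2) = 6.37 ft/s.

V = 6.37 ft/s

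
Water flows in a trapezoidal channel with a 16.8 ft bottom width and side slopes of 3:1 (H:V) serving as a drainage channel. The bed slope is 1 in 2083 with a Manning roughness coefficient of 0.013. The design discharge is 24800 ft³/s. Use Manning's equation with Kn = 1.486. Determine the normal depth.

y_n = 22.5 ft

Manning's equation rearranged: A R^(2/3) = nQ / (1.486·√S) = 0.013 × 24800 / (1.486 × √0.0004801) = 9902.
Trying y = 26.6 ft: A R^(2/3) = 14850 — high.
Trying y = 22.5 ft: A R^(2/3) = 9898 — matches.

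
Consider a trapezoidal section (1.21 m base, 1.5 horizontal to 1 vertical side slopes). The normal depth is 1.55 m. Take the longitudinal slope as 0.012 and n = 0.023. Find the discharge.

With bottom width b = 1.21 m and side slope z = 1.5: A = (b + zy)y = (1.21 + 1.5×1.55)×1.55 = 5.479 m²; P = b + 2y√(1+z²) = 1.21 + 2×1.55×1.803 = 6.799 m.
Hydraulic radius R = A/P = 5.479/6.799 = 0.8059 m.
Manning's equation: Q = (1/n) A R^(2/3) S^(1/2) = (1/0.023) × 5.479 × 0.8059^(2/3) × 0.012^(1/2) = 22.6 m³/s.

Q = 22.6 m³/s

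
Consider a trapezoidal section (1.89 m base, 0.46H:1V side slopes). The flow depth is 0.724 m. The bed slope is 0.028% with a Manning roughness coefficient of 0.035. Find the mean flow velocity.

V = 0.286 m/s

With bottom width b = 1.89 m and side slope z = 0.46: A = (b + zy)y = (1.89 + 0.46×0.724)×0.724 = 1.609 m²; P = b + 2y√(1+z²) = 1.89 + 2×0.724×1.101 = 3.484 m.
Hydraulic radius R = A/P = 1.609/3.484 = 0.462 m.
From Manning's equation, V = (1/n) R^(2/3) S^(1/2) = (1/0.035) × 0.462^(2/3) × 0.00028^(1/2) = 0.286 m/s.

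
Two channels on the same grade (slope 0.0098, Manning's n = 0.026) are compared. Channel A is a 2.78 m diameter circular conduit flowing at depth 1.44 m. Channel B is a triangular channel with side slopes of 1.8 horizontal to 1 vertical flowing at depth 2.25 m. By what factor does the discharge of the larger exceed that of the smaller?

3.57

Channel A: For a circular section of diameter D = 2.78 m at depth y = 1.44 m, the central angle is θ = 2 arccos(1 − 2y/D) = 3.214 rad. Then A = (D²/8)(θ − sin θ) = 3.174 m² and P = Dθ/2 = 4.467 m. Hydraulic radius R = A/P = 3.174/4.467 = 0.7105 m. Q_A = (1/0.026)·3.174·0.7105^(2/3)·√0.0098 = 9.623 m³/s.
Channel B: For a triangular section with side slope z = 1.8: A = zy² = 1.8×2.25² = 9.112 m²; P = 2y√(1+z²) = 2×2.25×2.059 = 9.266 m. Hydraulic radius R = A/P = 9.112/9.266 = 0.9834 m. Q_B = (1/0.026)·9.112·0.9834^(2/3)·√0.0098 = 34.31 m³/s.
The larger discharge is 34.31 m³/s and the smaller is 9.623 m³/s; the ratio is 3.57.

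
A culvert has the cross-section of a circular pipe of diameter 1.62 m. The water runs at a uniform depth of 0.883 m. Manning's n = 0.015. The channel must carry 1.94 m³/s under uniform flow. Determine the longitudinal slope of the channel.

For a circular section of diameter D = 1.62 m at depth y = 0.883 m, the central angle is θ = 2 arccos(1 − 2y/D) = 3.322 rad. Then A = (D²/8)(θ − sin θ) = 1.149 m² and P = Dθ/2 = 2.691 m.
Hydraulic radius R = A/P = 1.149/2.691 = 0.4269 m.
From Manning's equation, S = [nQ / (1 A R^(2/3))]² = [0.015 × 1.94 / (1 × 1.149 × 0.4269^(2/3))]² = 0.002.

S = 0.002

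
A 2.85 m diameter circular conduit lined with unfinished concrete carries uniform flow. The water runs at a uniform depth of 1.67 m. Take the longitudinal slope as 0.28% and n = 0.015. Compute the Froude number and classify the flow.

subcritical

For a circular section of diameter D = 2.85 m at depth y = 1.67 m, the central angle is θ = 2 arccos(1 − 2y/D) = 3.487 rad. Then A = (D²/8)(θ − sin θ) = 3.884 m² and P = Dθ/2 = 4.969 m.
Hydraulic radius R = A/P = 3.884/4.969 = 0.7817 m.
V = (1/n) R^(2/3) √S = (1/0.015) × 0.7817^(2/3) × √0.0028 = 2.994 m/s. Hydraulic depth D_h = A/T = 3.884/2.808 = 1.384 m.
Froude number Fr = V/√(g·D_h) = 2.994/√(9.81×1.384) = 0.813, which is less than 1, so the flow is subcritical.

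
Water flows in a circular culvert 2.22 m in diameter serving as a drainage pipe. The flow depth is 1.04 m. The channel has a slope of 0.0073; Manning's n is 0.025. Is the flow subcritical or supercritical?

subcritical

For a circular section of diameter D = 2.22 m at depth y = 1.04 m, the central angle is θ = 2 arccos(1 − 2y/D) = 3.015 rad. Then A = (D²/8)(θ − sin θ) = 1.78 m² and P = Dθ/2 = 3.347 m.
Hydraulic radius R = A/P = 1.78/3.347 = 0.5318 m.
V = (1/n) R^(2/3) √S = (1/0.025) × 0.5318^(2/3) × √0.0073 = 2.243 m/s. Hydraulic depth D_h = A/T = 1.78/2.216 = 0.8034 m.
Froude number Fr = V/√(g·D_h) = 2.243/√(9.81×0.8034) = 0.799, which is less than 1, so the flow is subcritical.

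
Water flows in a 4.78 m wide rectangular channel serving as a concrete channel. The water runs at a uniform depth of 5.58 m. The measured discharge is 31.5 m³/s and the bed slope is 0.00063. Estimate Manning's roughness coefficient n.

Flow area A = b·y = 4.78 × 5.58 = 26.67 m². Wetted perimeter P = b + 2y = 4.78 + 2×5.58 = 15.94 m.
Hydraulic radius R = A/P = 26.67/15.94 = 1.673 m.
Rearranging Manning's equation: n = (1/Q) A R^(2/3) S^(1/2) = (1/31.5) × 26.67 × 1.673^(2/3) × √0.00063 = 0.03.

n = 0.03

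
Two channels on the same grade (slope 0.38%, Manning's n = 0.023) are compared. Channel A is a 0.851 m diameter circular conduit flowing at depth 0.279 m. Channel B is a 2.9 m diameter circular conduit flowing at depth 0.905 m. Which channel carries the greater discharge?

Channel A: For a circular section of diameter D = 0.851 m at depth y = 0.279 m, the central angle is θ = 2 arccos(1 − 2y/D) = 2.439 rad. Then A = (D²/8)(θ − sin θ) = 0.1622 m² and P = Dθ/2 = 1.038 m. Hydraulic radius R = A/P = 0.1622/1.038 = 0.1563 m. Q_A = (1/0.023)·0.1622·0.1563^(2/3)·√0.0038 = 0.1262 m³/s.
Channel B: For a circular section of diameter D = 2.9 m at depth y = 0.905 m, the central angle is θ = 2 arccos(1 − 2y/D) = 2.371 rad. Then A = (D²/8)(θ − sin θ) = 1.76 m² and P = Dθ/2 = 3.438 m. Hydraulic radius R = A/P = 1.76/3.438 = 0.512 m. Q_B = (1/0.023)·1.76·0.512^(2/3)·√0.0038 = 3.019 m³/s.
Q_A = 0.1262 m³/s vs Q_B = 3.019 m³/s, so channel B carries more.

channel B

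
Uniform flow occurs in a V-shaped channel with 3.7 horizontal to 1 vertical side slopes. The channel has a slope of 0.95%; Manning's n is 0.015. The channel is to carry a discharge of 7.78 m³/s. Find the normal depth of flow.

Manning's equation rearranged: A R^(2/3) = nQ / (1·√S) = 0.015 × 7.78 / (√0.0095) = 1.197.
At y = 1 m: A R^(2/3) = 2.277 — over.
At y = 0.686 m: A R^(2/3) = 0.8334 — short.
At y = 0.786 m: A R^(2/3) = 1.198 — close enough.

y_n = 0.786 m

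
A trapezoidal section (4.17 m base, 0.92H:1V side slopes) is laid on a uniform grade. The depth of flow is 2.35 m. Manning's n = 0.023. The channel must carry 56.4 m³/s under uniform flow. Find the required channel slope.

With bottom width b = 4.17 m and side slope z = 0.92: A = (b + zy)y = (4.17 + 0.92×2.35)×2.35 = 14.88 m²; P = b + 2y√(1+z²) = 4.17 + 2×2.35×1.359 = 10.56 m.
Hydraulic radius R = A/P = 14.88/10.56 = 1.41 m.
From Manning's equation, S = [nQ / (1 A R^(2/3))]² = [0.023 × 56.4 / (1 × 14.88 × 1.41^(2/3))]² = 0.00481.

S = 0.00481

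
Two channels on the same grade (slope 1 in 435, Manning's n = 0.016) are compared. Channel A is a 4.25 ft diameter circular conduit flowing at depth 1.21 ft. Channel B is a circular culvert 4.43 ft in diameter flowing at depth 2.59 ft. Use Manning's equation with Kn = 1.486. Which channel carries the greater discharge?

Channel A: For a circular section of diameter D = 4.25 ft at depth y = 1.21 ft, the central angle is θ = 2 arccos(1 − 2y/D) = 2.251 rad. Then A = (D²/8)(θ − sin θ) = 3.328 ft² and P = Dθ/2 = 4.784 ft. Hydraulic radius R = A/P = 3.328/4.784 = 0.6957 ft. Q_A = (1.486/0.016)·3.328·0.6957^(2/3)·√0.002299 = 11.64 ft³/s.
Channel B: For a circular section of diameter D = 4.43 ft at depth y = 2.59 ft, the central angle is θ = 2 arccos(1 − 2y/D) = 3.482 rad. Then A = (D²/8)(θ − sin θ) = 9.36 ft² and P = Dθ/2 = 7.712 ft. Hydraulic radius R = A/P = 9.36/7.712 = 1.214 ft. Q_B = (1.486/0.016)·9.36·1.214^(2/3)·√0.002299 = 47.42 ft³/s.
Q_A = 11.64 ft³/s vs Q_B = 47.42 ft³/s, so channel B carries more.

channel B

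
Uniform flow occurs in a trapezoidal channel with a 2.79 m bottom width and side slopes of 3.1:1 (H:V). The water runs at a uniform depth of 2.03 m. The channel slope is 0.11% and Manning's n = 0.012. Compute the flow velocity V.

V = 3.04 m/s

With bottom width b = 2.79 m and side slope z = 3.1: A = (b + zy)y = (2.79 + 3.1×2.03)×2.03 = 18.44 m²; P = b + 2y√(1+z²) = 2.79 + 2×2.03×3.257 = 16.01 m.
Hydraulic radius R = A/P = 18.44/16.01 = 1.151 m.
From Manning's equation, V = (1/n) R^(2/3) S^(1/2) = (1/0.012) × 1.151^(2/3) × 0.0011^(1/2) = 3.04 m/s.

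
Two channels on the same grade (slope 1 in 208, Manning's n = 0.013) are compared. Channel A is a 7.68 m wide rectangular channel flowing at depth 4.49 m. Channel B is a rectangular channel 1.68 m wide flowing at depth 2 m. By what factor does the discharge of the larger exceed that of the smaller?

23.7

Channel A: Flow area A = b·y = 7.68 × 4.49 = 34.48 m². Wetted perimeter P = b + 2y = 7.68 + 2×4.49 = 16.66 m. Hydraulic radius R = A/P = 34.48/16.66 = 2.07 m. Q_A = (1/0.013)·34.48·2.07^(2/3)·√0.004808 = 298.7 m³/s.
Channel B: Flow area A = b·y = 1.68 × 2 = 3.36 m². Wetted perimeter P = b + 2y = 1.68 + 2×2 = 5.68 m. Hydraulic radius R = A/P = 3.36/5.68 = 0.5915 m. Q_B = (1/0.013)·3.36·0.5915^(2/3)·√0.004808 = 12.63 m³/s.
The larger discharge is 298.7 m³/s and the smaller is 12.63 m³/s; the ratio is 23.7.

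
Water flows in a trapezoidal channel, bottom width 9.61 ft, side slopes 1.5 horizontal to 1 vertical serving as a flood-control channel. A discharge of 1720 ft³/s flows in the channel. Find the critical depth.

At critical depth, Q² T / (g A³) = 1, i.e. A³/T = Q²/g = 1720²/32.2 = 91880.
Trying y = 7.89 ft: A³/T = 145600 — over.
Trying y = 5.51 ft: A³/T = 36550 — short.
Trying y = 7.01 ft: A³/T = 91640 — matches.

y_c = 7.01 ft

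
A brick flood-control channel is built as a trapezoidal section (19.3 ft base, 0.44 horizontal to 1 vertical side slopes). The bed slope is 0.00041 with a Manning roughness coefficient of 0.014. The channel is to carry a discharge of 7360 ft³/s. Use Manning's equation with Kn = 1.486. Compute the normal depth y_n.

y_n = 24.4 ft

Manning's equation rearranged: A R^(2/3) = nQ / (1.486·√S) = 0.014 × 7360 / (1.486 × √0.00041) = 3424.
Try y = 20.6 ft: A R^(2/3) = 2544 — short.
Try y = 24.4 ft: A R^(2/3) = 3423 — ≈ 3424.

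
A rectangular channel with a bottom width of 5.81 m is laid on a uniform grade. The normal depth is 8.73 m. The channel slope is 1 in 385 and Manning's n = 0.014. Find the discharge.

Q = 310 m³/s

Flow area A = b·y = 5.81 × 8.73 = 50.72 m². Wetted perimeter P = b + 2y = 5.81 + 2×8.73 = 23.27 m.
Hydraulic radius R = A/P = 50.72/23.27 = 2.18 m.
Manning's equation: Q = (1/n) A R^(2/3) S^(1/2) = (1/0.014) × 50.72 × 2.18^(2/3) × 0.002597^(1/2) = 310 m³/s.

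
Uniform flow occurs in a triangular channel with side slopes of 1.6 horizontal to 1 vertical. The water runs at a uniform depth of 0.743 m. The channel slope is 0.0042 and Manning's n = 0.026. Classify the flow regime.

subcritical

For a triangular section with side slope z = 1.6: A = zy² = 1.6×0.743² = 0.8833 m²; P = 2y√(1+z²) = 2×0.743×1.887 = 2.804 m.
Hydraulic radius R = A/P = 0.8833/2.804 = 0.315 m.
V = (1/n) R^(2/3) √S = (1/0.026) × 0.315^(2/3) × √0.0042 = 1.154 m/s. Hydraulic depth D_h = A/T = 0.8833/2.378 = 0.3715 m.
Froude number Fr = V/√(g·D_h) = 1.154/√(9.81×0.3715) = 0.605, which is less than 1, so the flow is subcritical.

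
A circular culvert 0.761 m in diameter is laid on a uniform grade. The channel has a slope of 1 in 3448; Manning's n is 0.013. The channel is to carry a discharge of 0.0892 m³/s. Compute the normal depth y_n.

Manning's equation rearranged: A R^(2/3) = nQ / (1·√S) = 0.013 × 0.0892 / (√0.00029) = 0.06809.
Try y = 0.264 m: A R^(2/3) = 0.0389 — short.
Try y = 0.405 m: A R^(2/3) = 0.08351 — over.
Try y = 0.359 m: A R^(2/3) = 0.06807 — close enough.

y_n = 0.359 m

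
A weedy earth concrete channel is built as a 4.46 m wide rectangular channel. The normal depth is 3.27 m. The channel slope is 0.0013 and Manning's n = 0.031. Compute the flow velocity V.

Flow area A = b·y = 4.46 × 3.27 = 14.58 m². Wetted perimeter P = b + 2y = 4.46 + 2×3.27 = 11 m.
Hydraulic radius R = A/P = 14.58/11 = 1.326 m.
From Manning's equation, V = (1/n) R^(2/3) S^(1/2) = (1/0.031) × 1.326^(2/3) × 0.0013^(1/2) = 1.4 m/s.

V = 1.4 m/s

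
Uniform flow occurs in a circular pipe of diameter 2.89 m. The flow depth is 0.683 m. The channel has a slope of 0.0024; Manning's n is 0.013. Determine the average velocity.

For a circular section of diameter D = 2.89 m at depth y = 0.683 m, the central angle is θ = 2 arccos(1 − 2y/D) = 2.031 rad. Then A = (D²/8)(θ − sin θ) = 1.184 m² and P = Dθ/2 = 2.934 m.
Hydraulic radius R = A/P = 1.184/2.934 = 0.4037 m.
From Manning's equation, V = (1/n) R^(2/3) S^(1/2) = (1/0.013) × 0.4037^(2/3) × 0.0024^(1/2) = 2.06 m/s.

V = 2.06 m/s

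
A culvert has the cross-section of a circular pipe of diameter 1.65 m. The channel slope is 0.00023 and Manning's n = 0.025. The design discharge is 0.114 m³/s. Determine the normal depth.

y_n = 0.444 m

Manning's equation rearranged: A R^(2/3) = nQ / (1·√S) = 0.025 × 0.114 / (√0.00023) = 0.1879.
Try y = 0.385 m: A R^(2/3) = 0.1415 — short.
Try y = 0.492 m: A R^(2/3) = 0.2293 — over.
Try y = 0.444 m: A R^(2/3) = 0.1877 — matches.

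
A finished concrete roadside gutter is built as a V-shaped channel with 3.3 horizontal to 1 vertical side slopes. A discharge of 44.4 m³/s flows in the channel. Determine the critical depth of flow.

y_c = 2.06 m

At critical depth, Q² T / (g A³) = 1, i.e. A³/T = Q²/g = 44.4²/9.81 = 201.
Trying y = 2.27 m: A³/T = 328.2 — too large.
Trying y = 1.42 m: A³/T = 31.44 — too small.
Trying y = 2.06 m: A³/T = 202 — close enough.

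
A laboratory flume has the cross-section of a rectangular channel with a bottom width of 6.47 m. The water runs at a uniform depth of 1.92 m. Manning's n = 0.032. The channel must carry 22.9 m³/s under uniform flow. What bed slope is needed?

Flow area A = b·y = 6.47 × 1.92 = 12.42 m². Wetted perimeter P = b + 2y = 6.47 + 2×1.92 = 10.31 m.
Hydraulic radius R = A/P = 12.42/10.31 = 1.205 m.
From Manning's equation, S = [nQ / (1 A R^(2/3))]² = [0.032 × 22.9 / (1 × 12.42 × 1.205^(2/3))]² = 0.00271.

S = 0.00271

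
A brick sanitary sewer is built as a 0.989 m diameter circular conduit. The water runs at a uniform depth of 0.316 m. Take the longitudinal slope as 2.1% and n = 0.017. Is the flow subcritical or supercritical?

For a circular section of diameter D = 0.989 m at depth y = 0.316 m, the central angle is θ = 2 arccos(1 − 2y/D) = 2.403 rad. Then A = (D²/8)(θ − sin θ) = 0.2115 m² and P = Dθ/2 = 1.188 m.
Hydraulic radius R = A/P = 0.2115/1.188 = 0.178 m.
V = (1/n) R^(2/3) √S = (1/0.017) × 0.178^(2/3) × √0.021 = 2.697 m/s. Hydraulic depth D_h = A/T = 0.2115/0.9223 = 0.2293 m.
Froude number Fr = V/√(g·D_h) = 2.697/√(9.81×0.2293) = 1.8, which is greater than 1, so the flow is supercritical.

supercritical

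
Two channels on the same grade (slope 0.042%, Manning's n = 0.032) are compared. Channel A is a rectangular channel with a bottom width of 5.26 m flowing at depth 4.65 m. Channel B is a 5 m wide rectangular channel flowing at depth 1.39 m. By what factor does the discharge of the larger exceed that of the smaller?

Channel A: Flow area A = b·y = 5.26 × 4.65 = 24.46 m². Wetted perimeter P = b + 2y = 5.26 + 2×4.65 = 14.56 m. Hydraulic radius R = A/P = 24.46/14.56 = 1.68 m. Q_A = (1/0.032)·24.46·1.68^(2/3)·√0.00042 = 22.14 m³/s.
Channel B: Flow area A = b·y = 5 × 1.39 = 6.95 m². Wetted perimeter P = b + 2y = 5 + 2×1.39 = 7.78 m. Hydraulic radius R = A/P = 6.95/7.78 = 0.8933 m. Q_B = (1/0.032)·6.95·0.8933^(2/3)·√0.00042 = 4.129 m³/s.
The larger discharge is 22.14 m³/s and the smaller is 4.129 m³/s; the ratio is 5.36.

5.36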